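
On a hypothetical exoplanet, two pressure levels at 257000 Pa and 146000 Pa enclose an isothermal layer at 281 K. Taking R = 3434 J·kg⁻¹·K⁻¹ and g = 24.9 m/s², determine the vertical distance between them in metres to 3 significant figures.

Δz ≈ 21900 m

Hypsometric equation: Δz = (R T̄/g) ln(P₁/P₂).
R T̄/g = 3434 × 281 / 24.9 = 38753 m.
ln(257000/146000) = ln(1.7603) = 0.56548.
Δz = 38753 × 0.56548 = 21914 m.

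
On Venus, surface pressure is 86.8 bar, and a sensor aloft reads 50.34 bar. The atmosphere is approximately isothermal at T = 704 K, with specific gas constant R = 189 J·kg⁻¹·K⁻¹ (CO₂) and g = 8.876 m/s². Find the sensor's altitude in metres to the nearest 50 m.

Scale height: H = RT/g = 189 × 704 / 8.876 = 14991 m.
Invert the barometric formula: z = H ln(P₀/P).
P₀/P = 86.8/50.34 = 1.7243; ln(1.7243) = 0.54482.
z = 14991 × 0.54482 = 8167.4 m.

z ≈ 8150 m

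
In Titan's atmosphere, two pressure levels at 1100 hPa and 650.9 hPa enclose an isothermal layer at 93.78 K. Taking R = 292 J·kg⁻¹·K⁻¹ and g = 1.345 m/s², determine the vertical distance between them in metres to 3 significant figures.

Hypsometric equation: Δz = (R T̄/g) ln(P₁/P₂).
R T̄/g = 292 × 93.78 / 1.345 = 20360 m.
ln(1100/650.9) = ln(1.6900) = 0.52473.
Δz = 20360 × 0.52473 = 10684 m.

Δz ≈ 10700 m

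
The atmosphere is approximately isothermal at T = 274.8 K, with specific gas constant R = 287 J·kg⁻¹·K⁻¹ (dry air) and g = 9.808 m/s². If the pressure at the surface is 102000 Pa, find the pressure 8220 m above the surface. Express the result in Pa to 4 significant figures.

Scale height: H = RT/g = 287 × 274.8 / 9.808 = 8041.2 m.
Barometric formula: P = P₀ exp(−z/H).
z/H = 8220.0/8041.2 = 1.0222; exp(−1.0222) = 0.35980.
P = 102000 × 0.35980 = 36700 Pa.

P ≈ 36700 Pa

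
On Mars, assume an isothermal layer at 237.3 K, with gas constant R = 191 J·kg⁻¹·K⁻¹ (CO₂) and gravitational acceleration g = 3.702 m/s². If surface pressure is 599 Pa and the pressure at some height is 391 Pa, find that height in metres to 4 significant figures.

z ≈ 5222 m

Scale height: H = RT/g = 191 × 237.3 / 3.702 = 12243 m.
Invert the barometric formula: z = H ln(P₀/P).
P₀/P = 599/391 = 1.5320; ln(1.5320) = 0.42657.
z = 12243 × 0.42657 = 5222.5 m.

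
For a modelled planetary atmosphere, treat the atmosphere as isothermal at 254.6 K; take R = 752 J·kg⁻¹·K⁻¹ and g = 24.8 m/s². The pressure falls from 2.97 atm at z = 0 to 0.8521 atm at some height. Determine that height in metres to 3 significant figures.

Scale height: H = RT/g = 752 × 254.6 / 24.8 = 7720.1 m.
Invert the barometric formula: z = H ln(P₀/P).
P₀/P = 2.97/0.8521 = 3.4855; ln(3.4855) = 1.2486.
z = 7720.1 × 1.2486 = 9639.3 m.

z ≈ 9640 m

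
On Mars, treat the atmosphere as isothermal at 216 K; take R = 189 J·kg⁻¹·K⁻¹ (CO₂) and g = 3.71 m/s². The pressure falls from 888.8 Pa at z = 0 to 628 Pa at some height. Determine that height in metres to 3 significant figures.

Scale height: H = RT/g = 189 × 216 / 3.71 = 11004 m.
Invert the barometric formula: z = H ln(P₀/P).
P₀/P = 888.8/628 = 1.4153; ln(1.4153) = 0.34734.
z = 11004 × 0.34734 = 3822.1 m.

z ≈ 3820 m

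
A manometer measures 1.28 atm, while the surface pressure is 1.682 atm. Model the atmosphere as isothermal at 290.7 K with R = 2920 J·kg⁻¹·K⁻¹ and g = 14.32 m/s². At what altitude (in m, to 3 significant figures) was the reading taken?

z ≈ 16200 m

Scale height: H = RT/g = 2920 × 290.7 / 14.32 = 59277 m.
Invert the barometric formula: z = H ln(P₀/P).
P₀/P = 1.682/1.28 = 1.3141; ln(1.3141) = 0.27315.
z = 59277 × 0.27315 = 16192 m.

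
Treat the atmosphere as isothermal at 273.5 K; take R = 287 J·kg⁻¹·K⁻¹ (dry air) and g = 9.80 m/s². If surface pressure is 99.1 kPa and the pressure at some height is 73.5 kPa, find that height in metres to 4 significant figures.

Scale height: H = RT/g = 287 × 273.5 / 9.80 = 8009.6 m.
Invert the barometric formula: z = H ln(P₀/P).
P₀/P = 99.1/73.5 = 1.3483; ln(1.3483) = 0.29884.
z = 8009.6 × 0.29884 = 2393.6 m.

z ≈ 2394 m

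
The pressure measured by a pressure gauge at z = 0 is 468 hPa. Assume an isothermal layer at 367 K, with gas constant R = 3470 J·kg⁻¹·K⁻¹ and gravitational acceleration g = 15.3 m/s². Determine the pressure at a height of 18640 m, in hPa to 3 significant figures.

Scale height: H = RT/g = 3470 × 367 / 15.3 = 83235 m.
Barometric formula: P = P₀ exp(−z/H).
z/H = 18640/83235 = 0.22394; exp(−0.22394) = 0.79936.
P = 468 × 0.79936 = 374.10 hPa.

P ≈ 374 hPa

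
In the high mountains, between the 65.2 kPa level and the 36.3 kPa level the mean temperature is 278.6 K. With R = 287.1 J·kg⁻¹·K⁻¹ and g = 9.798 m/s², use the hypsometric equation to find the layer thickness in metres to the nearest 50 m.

Δz ≈ 4800 m

Hypsometric equation: Δz = (R T̄/g) ln(P₁/P₂).
R T̄/g = 287.1 × 278.6 / 9.798 = 8163.5 m.
ln(65.2/36.3) = ln(1.7961) = 0.58562.
Δz = 8163.5 × 0.58562 = 4780.7 m.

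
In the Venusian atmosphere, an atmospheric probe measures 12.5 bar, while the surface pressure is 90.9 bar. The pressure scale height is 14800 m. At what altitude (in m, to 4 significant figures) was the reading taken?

z ≈ 29360 m

Invert the barometric formula: z = H ln(P₀/P).
P₀/P = 90.9/12.5 = 7.2720; ln(7.2720) = 1.9840.
z = 14800 × 1.9840 = 29363 m.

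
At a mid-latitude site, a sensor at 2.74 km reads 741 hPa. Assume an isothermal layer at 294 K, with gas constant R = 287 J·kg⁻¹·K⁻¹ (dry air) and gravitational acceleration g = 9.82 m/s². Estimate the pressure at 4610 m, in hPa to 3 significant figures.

Scale height: H = RT/g = 287 × 294 / 9.82 = 8592.5 m.
Between two levels, P₂ = P₁ exp(−Δz/H) with Δz = z₂ − z₁.
Δz = 4610.0 − 2740.0 = 1870.0 m; Δz/H = 1870.0/8592.5 = 0.21763.
P₂ = 741 × exp(−0.21763) = 741 × 0.80442 = 596.08 hPa.

P ≈ 596 hPa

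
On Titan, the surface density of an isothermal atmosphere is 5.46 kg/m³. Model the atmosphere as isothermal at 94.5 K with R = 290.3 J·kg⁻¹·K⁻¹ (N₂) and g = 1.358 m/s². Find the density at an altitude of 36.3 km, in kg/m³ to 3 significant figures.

ρ ≈ 0.905 kg/m³

Scale height: H = RT/g = 290.3 × 94.5 / 1.358 = 20201 m.
In an isothermal atmosphere, density decays like pressure: ρ = ρ₀ exp(−z/H).
z/H = 36300/20201 = 1.7969; exp(−1.7969) = 0.16581.
ρ = 5.46 × 0.16581 = 0.90532 kg/m³.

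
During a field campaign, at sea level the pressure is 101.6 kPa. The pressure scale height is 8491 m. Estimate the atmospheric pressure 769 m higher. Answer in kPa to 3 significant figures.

Barometric formula: P = P₀ exp(−z/H).
z/H = 769.00/8491.0 = 0.090566; exp(−0.090566) = 0.91341.
P = 101.6 × 0.91341 = 92.802 kPa.

P ≈ 92.8 kPa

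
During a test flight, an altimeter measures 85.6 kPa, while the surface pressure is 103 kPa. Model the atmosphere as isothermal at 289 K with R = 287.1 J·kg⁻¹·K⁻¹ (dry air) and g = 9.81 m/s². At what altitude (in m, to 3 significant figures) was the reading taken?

z ≈ 1570 m

Scale height: H = RT/g = 287.1 × 289 / 9.81 = 8457.9 m.
Invert the barometric formula: z = H ln(P₀/P).
P₀/P = 103/85.6 = 1.2033; ln(1.2033) = 0.18507.
z = 8457.9 × 0.18507 = 1565.3 m.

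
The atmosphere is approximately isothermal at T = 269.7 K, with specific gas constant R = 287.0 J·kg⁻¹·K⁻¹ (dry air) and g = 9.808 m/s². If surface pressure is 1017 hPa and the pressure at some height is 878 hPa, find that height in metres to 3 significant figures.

Scale height: H = RT/g = 287.0 × 269.7 / 9.808 = 7891.9 m.
Invert the barometric formula: z = H ln(P₀/P).
P₀/P = 1017/878 = 1.1583; ln(1.1583) = 0.14695.
z = 7891.9 × 0.14695 = 1159.7 m.

z ≈ 1160 m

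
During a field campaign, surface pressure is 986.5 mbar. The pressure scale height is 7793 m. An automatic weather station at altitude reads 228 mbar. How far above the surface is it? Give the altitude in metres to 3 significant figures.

Invert the barometric formula: z = H ln(P₀/P).
P₀/P = 986.5/228 = 4.3268; ln(4.3268) = 1.4648.
z = 7793.0 × 1.4648 = 11415 m.

z ≈ 11400 m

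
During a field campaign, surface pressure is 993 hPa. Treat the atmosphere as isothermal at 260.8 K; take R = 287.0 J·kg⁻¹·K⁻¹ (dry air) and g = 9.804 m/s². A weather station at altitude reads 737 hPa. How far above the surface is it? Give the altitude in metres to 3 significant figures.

Scale height: H = RT/g = 287.0 × 260.8 / 9.804 = 7634.6 m.
Invert the barometric formula: z = H ln(P₀/P).
P₀/P = 993/737 = 1.3474; ln(1.3474) = 0.29818.
z = 7634.6 × 0.29818 = 2276.5 m.

z ≈ 2280 m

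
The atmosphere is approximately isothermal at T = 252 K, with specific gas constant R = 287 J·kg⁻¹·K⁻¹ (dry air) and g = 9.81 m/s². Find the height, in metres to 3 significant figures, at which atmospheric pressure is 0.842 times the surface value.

z ≈ 1270 m

Scale height: H = RT/g = 287 × 252 / 9.81 = 7372.5 m.
Set P/P₀ = exp(−z/H) = 0.842, so z = −H ln(0.842).
−ln(0.842) = 0.17198; z = 7372.5 × 0.17198 = 1267.9 m.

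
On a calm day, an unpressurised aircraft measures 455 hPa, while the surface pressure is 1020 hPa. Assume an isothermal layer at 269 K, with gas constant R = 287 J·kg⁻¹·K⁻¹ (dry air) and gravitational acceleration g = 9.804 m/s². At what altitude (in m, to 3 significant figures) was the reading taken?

z ≈ 6360 m

Scale height: H = RT/g = 287 × 269 / 9.804 = 7874.6 m.
Invert the barometric formula: z = H ln(P₀/P).
P₀/P = 1020/455 = 2.2418; ln(2.2418) = 0.80728.
z = 7874.6 × 0.80728 = 6357.0 m.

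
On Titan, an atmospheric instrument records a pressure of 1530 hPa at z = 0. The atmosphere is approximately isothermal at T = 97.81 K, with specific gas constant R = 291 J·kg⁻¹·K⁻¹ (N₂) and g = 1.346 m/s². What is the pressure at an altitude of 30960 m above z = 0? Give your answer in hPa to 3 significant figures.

P ≈ 354 hPa

Scale height: H = RT/g = 291 × 97.81 / 1.346 = 21146 m.
Barometric formula: P = P₀ exp(−z/H).
z/H = 30960/21146 = 1.4641; exp(−1.4641) = 0.23129.
P = 1530 × 0.23129 = 353.87 hPa.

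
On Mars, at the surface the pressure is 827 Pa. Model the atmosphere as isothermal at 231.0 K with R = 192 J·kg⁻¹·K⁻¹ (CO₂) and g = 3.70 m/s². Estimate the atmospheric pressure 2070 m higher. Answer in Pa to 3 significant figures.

Scale height: H = RT/g = 192 × 231.0 / 3.70 = 11987 m.
Barometric formula: P = P₀ exp(−z/H).
z/H = 2070.0/11987 = 0.17269; exp(−0.17269) = 0.84140.
P = 827 × 0.84140 = 695.84 Pa.

P ≈ 696 Pa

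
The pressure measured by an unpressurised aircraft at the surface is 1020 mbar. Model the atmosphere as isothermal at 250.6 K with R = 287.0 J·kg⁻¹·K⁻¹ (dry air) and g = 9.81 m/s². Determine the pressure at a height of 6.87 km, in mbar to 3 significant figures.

P ≈ 400 mbar

Scale height: H = RT/g = 287.0 × 250.6 / 9.81 = 7331.5 m.
Barometric formula: P = P₀ exp(−z/H).
z/H = 6870.0/7331.5 = 0.93705; exp(−0.93705) = 0.39178.
P = 1020 × 0.39178 = 399.62 mbar.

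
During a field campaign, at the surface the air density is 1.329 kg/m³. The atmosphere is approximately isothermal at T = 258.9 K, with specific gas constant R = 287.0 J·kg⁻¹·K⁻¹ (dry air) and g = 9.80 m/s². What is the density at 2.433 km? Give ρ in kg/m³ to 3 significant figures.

ρ ≈ 0.964 kg/m³

Scale height: H = RT/g = 287.0 × 258.9 / 9.80 = 7582.1 m.
In an isothermal atmosphere, density decays like pressure: ρ = ρ₀ exp(−z/H).
z/H = 2433.0/7582.1 = 0.32089; exp(−0.32089) = 0.72550.
ρ = 1.329 × 0.72550 = 0.96419 kg/m³.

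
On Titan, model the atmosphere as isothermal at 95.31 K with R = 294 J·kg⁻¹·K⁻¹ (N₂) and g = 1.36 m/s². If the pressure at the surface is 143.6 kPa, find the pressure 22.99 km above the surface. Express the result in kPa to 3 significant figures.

Scale height: H = RT/g = 294 × 95.31 / 1.36 = 20604 m.
Barometric formula: P = P₀ exp(−z/H).
z/H = 22990/20604 = 1.1158; exp(−1.1158) = 0.32765.
P = 143.6 × 0.32765 = 47.051 kPa.

P ≈ 47.1 kPa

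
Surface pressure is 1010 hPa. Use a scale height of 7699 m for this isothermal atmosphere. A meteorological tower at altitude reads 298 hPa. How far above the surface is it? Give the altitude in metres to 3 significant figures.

z ≈ 9400 m

Invert the barometric formula: z = H ln(P₀/P).
P₀/P = 1010/298 = 3.3893; ln(3.3893) = 1.2206.
z = 7699.0 × 1.2206 = 9397.4 m.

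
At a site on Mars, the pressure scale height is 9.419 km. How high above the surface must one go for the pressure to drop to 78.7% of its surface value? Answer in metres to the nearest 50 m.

z ≈ 2250 m

Set P/P₀ = exp(−z/H) = 0.787, so z = −H ln(0.787).
−ln(0.787) = 0.23953; z = 9419.0 × 0.23953 = 2256.1 m.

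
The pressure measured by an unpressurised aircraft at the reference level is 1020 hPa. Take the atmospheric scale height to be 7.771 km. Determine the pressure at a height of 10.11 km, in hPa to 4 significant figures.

P ≈ 277.7 hPa

Barometric formula: P = P₀ exp(−z/H).
z/H = 10110/7771.0 = 1.3010; exp(−1.3010) = 0.27226.
P = 1020 × 0.27226 = 277.71 hPa.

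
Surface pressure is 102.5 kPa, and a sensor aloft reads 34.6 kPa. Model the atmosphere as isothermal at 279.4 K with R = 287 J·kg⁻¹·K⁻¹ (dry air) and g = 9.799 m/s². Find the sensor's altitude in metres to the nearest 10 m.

z ≈ 8890 m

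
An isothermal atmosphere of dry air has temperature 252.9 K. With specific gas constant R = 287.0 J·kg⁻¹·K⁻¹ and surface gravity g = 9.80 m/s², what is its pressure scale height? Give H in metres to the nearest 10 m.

H ≈ 7410 m

The scale height of an isothermal atmosphere is H = RT/g.
H = 287.0 × 252.9 / 9.80 = 72582/9.80 = 7406.3 m.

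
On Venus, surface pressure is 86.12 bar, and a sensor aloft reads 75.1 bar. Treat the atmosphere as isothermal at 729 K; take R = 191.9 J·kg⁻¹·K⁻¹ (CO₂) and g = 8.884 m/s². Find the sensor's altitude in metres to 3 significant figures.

z ≈ 2160 m

Scale height: H = RT/g = 191.9 × 729 / 8.884 = 15747 m.
Invert the barometric formula: z = H ln(P₀/P).
P₀/P = 86.12/75.1 = 1.1467; ln(1.1467) = 0.13689.
z = 15747 × 0.13689 = 2155.6 m.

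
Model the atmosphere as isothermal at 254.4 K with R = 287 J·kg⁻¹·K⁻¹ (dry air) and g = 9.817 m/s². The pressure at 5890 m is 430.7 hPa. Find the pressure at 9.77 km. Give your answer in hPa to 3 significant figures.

P ≈ 256 hPa

Scale height: H = RT/g = 287 × 254.4 / 9.817 = 7437.4 m.
Between two levels, P₂ = P₁ exp(−Δz/H) with Δz = z₂ − z₁.
Δz = 9770.0 − 5890.0 = 3880.0 m; Δz/H = 3880.0/7437.4 = 0.52169.
P₂ = 430.7 × exp(−0.52169) = 430.7 × 0.59352 = 255.63 hPa.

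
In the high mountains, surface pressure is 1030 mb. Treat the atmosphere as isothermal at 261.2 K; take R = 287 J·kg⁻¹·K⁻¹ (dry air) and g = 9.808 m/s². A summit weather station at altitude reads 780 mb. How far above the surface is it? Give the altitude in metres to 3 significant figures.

Scale height: H = RT/g = 287 × 261.2 / 9.808 = 7643.2 m.
Invert the barometric formula: z = H ln(P₀/P).
P₀/P = 1030/780 = 1.3205; ln(1.3205) = 0.27801.
z = 7643.2 × 0.27801 = 2124.9 m.

z ≈ 2120 m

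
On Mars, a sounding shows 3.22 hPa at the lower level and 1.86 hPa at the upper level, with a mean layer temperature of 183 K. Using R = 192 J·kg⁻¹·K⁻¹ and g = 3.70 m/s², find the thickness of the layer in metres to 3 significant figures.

Hypsometric equation: Δz = (R T̄/g) ln(P₁/P₂).
R T̄/g = 192 × 183 / 3.70 = 9496.2 m.
ln(3.22/1.86) = ln(1.7312) = 0.54881.
Δz = 9496.2 × 0.54881 = 5211.6 m.

Δz ≈ 5210 m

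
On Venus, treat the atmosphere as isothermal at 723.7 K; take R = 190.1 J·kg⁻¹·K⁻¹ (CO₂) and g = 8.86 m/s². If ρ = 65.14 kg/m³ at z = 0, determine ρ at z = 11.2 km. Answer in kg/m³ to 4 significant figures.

ρ ≈ 31.67 kg/m³

Scale height: H = RT/g = 190.1 × 723.7 / 8.86 = 15528 m.
In an isothermal atmosphere, density decays like pressure: ρ = ρ₀ exp(−z/H).
z/H = 11200/15528 = 0.72128; exp(−0.72128) = 0.48613.
ρ = 65.14 × 0.48613 = 31.667 kg/m³.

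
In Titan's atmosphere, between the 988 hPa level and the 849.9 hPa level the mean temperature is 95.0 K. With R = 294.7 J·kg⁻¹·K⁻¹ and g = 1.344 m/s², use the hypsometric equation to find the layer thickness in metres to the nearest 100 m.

Hypsometric equation: Δz = (R T̄/g) ln(P₁/P₂).
R T̄/g = 294.7 × 95.0 / 1.344 = 20831 m.
ln(988/849.9) = ln(1.1625) = 0.15057.
Δz = 20831 × 0.15057 = 3136.5 m.

Δz ≈ 3100 m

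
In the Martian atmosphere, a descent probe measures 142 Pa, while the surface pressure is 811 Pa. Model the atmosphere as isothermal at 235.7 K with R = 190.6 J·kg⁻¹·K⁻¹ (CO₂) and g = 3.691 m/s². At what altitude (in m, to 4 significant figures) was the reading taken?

z ≈ 21210 m

Scale height: H = RT/g = 190.6 × 235.7 / 3.691 = 12171 m.
Invert the barometric formula: z = H ln(P₀/P).
P₀/P = 811/142 = 5.7113; ln(5.7113) = 1.7424.
z = 12171 × 1.7424 = 21207 m.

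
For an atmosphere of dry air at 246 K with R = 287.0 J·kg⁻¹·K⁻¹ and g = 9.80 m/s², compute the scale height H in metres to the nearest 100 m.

The scale height of an isothermal atmosphere is H = RT/g.
H = 287.0 × 246 / 9.80 = 70602/9.80 = 7204.3 m.

H ≈ 7200 m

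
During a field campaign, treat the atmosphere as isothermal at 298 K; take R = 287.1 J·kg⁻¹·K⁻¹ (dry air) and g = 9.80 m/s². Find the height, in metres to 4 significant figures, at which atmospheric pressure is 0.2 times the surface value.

Scale height: H = RT/g = 287.1 × 298 / 9.80 = 8730.2 m.
Set P/P₀ = exp(−z/H) = 0.2, so z = −H ln(0.2).
−ln(0.2) = 1.6094; z = 8730.2 × 1.6094 = 14050 m.

z ≈ 14050 m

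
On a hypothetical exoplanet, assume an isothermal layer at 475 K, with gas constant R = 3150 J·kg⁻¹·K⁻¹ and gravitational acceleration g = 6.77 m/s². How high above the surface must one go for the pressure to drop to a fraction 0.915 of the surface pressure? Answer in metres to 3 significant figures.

z ≈ 19600 m

Scale height: H = RT/g = 3150 × 475 / 6.77 = 221010 m.
Set P/P₀ = exp(−z/H) = 0.915, so z = −H ln(0.915).
−ln(0.915) = 0.088831; z = 221010 × 0.088831 = 19633 m.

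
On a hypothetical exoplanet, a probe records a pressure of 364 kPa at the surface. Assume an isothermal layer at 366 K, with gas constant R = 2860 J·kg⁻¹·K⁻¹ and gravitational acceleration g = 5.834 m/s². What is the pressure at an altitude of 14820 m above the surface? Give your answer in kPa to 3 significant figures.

P ≈ 335 kPa

Scale height: H = RT/g = 2860 × 366 / 5.834 = 179420 m.
Barometric formula: P = P₀ exp(−z/H).
z/H = 14820/179420 = 0.082599; exp(−0.082599) = 0.92072.
P = 364 × 0.92072 = 335.14 kPa.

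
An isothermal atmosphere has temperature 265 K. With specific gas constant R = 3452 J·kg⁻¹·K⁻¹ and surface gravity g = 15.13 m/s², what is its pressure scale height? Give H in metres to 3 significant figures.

H ≈ 60500 m

The scale height of an isothermal atmosphere is H = RT/g.
H = 3452 × 265 / 15.13 = 914780/15.13 = 60461 m.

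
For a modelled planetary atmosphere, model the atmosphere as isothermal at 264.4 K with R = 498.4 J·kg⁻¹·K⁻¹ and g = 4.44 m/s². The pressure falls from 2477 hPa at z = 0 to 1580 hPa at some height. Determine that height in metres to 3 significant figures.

Scale height: H = RT/g = 498.4 × 264.4 / 4.44 = 29679 m.
Invert the barometric formula: z = H ln(P₀/P).
P₀/P = 2477/1580 = 1.5677; ln(1.5677) = 0.44961.
z = 29679 × 0.44961 = 13344 m.

z ≈ 13300 m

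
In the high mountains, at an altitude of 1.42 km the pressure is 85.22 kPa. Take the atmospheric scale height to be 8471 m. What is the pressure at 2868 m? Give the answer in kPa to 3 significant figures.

Between two levels, P₂ = P₁ exp(−Δz/H) with Δz = z₂ − z₁.
Δz = 2868.0 − 1420.0 = 1448.0 m; Δz/H = 1448.0/8471.0 = 0.17094.
P₂ = 85.22 × exp(−0.17094) = 85.22 × 0.84287 = 71.829 kPa.

P ≈ 71.8 kPa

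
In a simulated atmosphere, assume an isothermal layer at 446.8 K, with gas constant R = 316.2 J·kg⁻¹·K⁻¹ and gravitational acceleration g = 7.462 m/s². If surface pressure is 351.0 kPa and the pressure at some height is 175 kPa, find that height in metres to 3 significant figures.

z ≈ 13200 m

Scale height: H = RT/g = 316.2 × 446.8 / 7.462 = 18933 m.
Invert the barometric formula: z = H ln(P₀/P).
P₀/P = 351.0/175 = 2.0057; ln(2.0057) = 0.69599.
z = 18933 × 0.69599 = 13177 m.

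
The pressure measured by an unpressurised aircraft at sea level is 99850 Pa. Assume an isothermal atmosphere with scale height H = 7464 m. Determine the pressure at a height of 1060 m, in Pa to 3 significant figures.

Barometric formula: P = P₀ exp(−z/H).
z/H = 1060.0/7464.0 = 0.14202; exp(−0.14202) = 0.86760.
P = 99850 × 0.86760 = 86630 Pa.

P ≈ 86600 Pa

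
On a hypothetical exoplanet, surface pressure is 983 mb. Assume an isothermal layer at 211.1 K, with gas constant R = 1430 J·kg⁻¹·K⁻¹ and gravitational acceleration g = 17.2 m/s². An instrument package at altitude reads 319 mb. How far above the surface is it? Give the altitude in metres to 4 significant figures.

z ≈ 19750 m

Scale height: H = RT/g = 1430 × 211.1 / 17.2 = 17551 m.
Invert the barometric formula: z = H ln(P₀/P).
P₀/P = 983/319 = 3.0815; ln(3.0815) = 1.1254.
z = 17551 × 1.1254 = 19752 m.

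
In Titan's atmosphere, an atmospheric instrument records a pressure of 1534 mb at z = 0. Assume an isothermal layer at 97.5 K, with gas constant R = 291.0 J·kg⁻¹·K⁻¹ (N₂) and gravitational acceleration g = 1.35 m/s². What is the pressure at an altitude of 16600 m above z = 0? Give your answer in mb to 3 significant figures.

Scale height: H = RT/g = 291.0 × 97.5 / 1.35 = 21017 m.
Barometric formula: P = P₀ exp(−z/H).
z/H = 16600/21017 = 0.78984; exp(−0.78984) = 0.45392.
P = 1534 × 0.45392 = 696.31 mb.

P ≈ 696 mb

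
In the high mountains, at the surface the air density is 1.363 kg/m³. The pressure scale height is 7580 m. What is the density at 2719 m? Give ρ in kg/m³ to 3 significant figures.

In an isothermal atmosphere, density decays like pressure: ρ = ρ₀ exp(−z/H).
z/H = 2719.0/7580.0 = 0.35871; exp(−0.35871) = 0.69858.
ρ = 1.363 × 0.69858 = 0.95216 kg/m³.

ρ ≈ 0.952 kg/m³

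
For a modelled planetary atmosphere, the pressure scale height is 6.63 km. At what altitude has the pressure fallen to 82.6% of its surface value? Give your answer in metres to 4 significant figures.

z ≈ 1267 m

Set P/P₀ = exp(−z/H) = 0.826, so z = −H ln(0.826).
−ln(0.826) = 0.19116; z = 6630.0 × 0.19116 = 1267.4 m.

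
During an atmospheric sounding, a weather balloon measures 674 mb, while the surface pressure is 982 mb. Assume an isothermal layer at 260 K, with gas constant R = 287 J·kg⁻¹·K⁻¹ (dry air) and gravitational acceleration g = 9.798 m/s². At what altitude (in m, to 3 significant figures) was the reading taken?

Scale height: H = RT/g = 287 × 260 / 9.798 = 7615.8 m.
Invert the barometric formula: z = H ln(P₀/P).
P₀/P = 982/674 = 1.4570; ln(1.4570) = 0.37638.
z = 7615.8 × 0.37638 = 2866.4 m.

z ≈ 2870 m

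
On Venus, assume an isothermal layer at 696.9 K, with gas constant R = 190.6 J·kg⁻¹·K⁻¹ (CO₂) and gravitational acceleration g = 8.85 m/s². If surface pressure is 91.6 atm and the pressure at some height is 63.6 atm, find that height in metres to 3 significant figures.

z ≈ 5480 m

Scale height: H = RT/g = 190.6 × 696.9 / 8.85 = 15009 m.
Invert the barometric formula: z = H ln(P₀/P).
P₀/P = 91.6/63.6 = 1.4403; ln(1.4403) = 0.36485.
z = 15009 × 0.36485 = 5476.0 m.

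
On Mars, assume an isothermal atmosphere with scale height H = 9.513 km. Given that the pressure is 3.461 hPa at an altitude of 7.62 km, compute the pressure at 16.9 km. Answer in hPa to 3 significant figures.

P ≈ 1.30 hPa

Between two levels, P₂ = P₁ exp(−Δz/H) with Δz = z₂ − z₁.
Δz = 16900 − 7620.0 = 9280.0 m; Δz/H = 9280.0/9513.0 = 0.97551.
P₂ = 3.461 × exp(−0.97551) = 3.461 × 0.37700 = 1.3048 hPa.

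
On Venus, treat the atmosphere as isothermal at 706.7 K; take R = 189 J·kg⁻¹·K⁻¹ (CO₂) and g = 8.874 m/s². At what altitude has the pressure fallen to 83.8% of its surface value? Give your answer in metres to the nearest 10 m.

Scale height: H = RT/g = 189 × 706.7 / 8.874 = 15051 m.
Set P/P₀ = exp(−z/H) = 0.838, so z = −H ln(0.838).
−ln(0.838) = 0.17674; z = 15051 × 0.17674 = 2660.1 m.

z ≈ 2660 m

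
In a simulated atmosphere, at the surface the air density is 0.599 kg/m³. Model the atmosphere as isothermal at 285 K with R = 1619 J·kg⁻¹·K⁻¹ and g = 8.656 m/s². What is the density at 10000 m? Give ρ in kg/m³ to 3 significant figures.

ρ ≈ 0.497 kg/m³

Scale height: H = RT/g = 1619 × 285 / 8.656 = 53306 m.
In an isothermal atmosphere, density decays like pressure: ρ = ρ₀ exp(−z/H).
z/H = 10000/53306 = 0.18760; exp(−0.18760) = 0.82895.
ρ = 0.599 × 0.82895 = 0.49654 kg/m³.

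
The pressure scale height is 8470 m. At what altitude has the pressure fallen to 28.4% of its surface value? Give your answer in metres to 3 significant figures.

z ≈ 10700 m

Set P/P₀ = exp(−z/H) = 0.284, so z = −H ln(0.284).
−ln(0.284) = 1.2588; z = 8470.0 × 1.2588 = 10662 m.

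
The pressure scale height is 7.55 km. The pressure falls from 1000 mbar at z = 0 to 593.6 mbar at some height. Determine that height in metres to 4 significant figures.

z ≈ 3938 m

Invert the barometric formula: z = H ln(P₀/P).
P₀/P = 1000/593.6 = 1.6846; ln(1.6846) = 0.52153.
z = 7550.0 × 0.52153 = 3937.6 m.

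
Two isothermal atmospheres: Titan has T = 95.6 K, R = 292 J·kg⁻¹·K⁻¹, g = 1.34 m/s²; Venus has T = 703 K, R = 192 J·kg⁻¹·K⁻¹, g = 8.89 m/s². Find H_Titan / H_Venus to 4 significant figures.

H = RT/g for each body.
H_Titan = 292 × 95.6 / 1.34 = 20832 m.
H_Venus = 192 × 703 / 8.89 = 15183 m.
H_Titan/H_Venus = 20832/15183 = 1.3721.

H_Titan/H_Venus ≈ 1.372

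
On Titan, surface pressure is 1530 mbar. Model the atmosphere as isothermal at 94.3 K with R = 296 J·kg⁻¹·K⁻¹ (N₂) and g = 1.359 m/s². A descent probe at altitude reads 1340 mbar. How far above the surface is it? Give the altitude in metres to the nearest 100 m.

z ≈ 2700 m

Scale height: H = RT/g = 296 × 94.3 / 1.359 = 20539 m.
Invert the barometric formula: z = H ln(P₀/P).
P₀/P = 1530/1340 = 1.1418; ln(1.1418) = 0.13261.
z = 20539 × 0.13261 = 2723.7 m.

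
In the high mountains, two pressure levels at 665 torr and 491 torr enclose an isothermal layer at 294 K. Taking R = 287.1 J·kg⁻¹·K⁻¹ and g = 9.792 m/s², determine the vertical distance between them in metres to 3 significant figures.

Δz ≈ 2610 m

Hypsometric equation: Δz = (R T̄/g) ln(P₁/P₂).
R T̄/g = 287.1 × 294 / 9.792 = 8620.0 m.
ln(665/491) = ln(1.3544) = 0.30336.
Δz = 8620.0 × 0.30336 = 2615.0 m.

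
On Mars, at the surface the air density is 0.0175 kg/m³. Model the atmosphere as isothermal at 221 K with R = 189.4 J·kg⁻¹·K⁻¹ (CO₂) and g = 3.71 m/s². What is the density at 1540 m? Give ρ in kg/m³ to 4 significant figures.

ρ ≈ 0.01527 kg/m³

Scale height: H = RT/g = 189.4 × 221 / 3.71 = 11282 m.
In an isothermal atmosphere, density decays like pressure: ρ = ρ₀ exp(−z/H).
z/H = 1540.0/11282 = 0.13650; exp(−0.13650) = 0.87241.
ρ = 0.0175 × 0.87241 = 0.015267 kg/m³.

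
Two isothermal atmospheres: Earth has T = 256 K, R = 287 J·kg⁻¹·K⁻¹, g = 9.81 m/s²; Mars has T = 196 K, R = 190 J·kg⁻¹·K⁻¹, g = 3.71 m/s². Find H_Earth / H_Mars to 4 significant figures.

H_Earth/H_Mars ≈ 0.7461

H = RT/g for each body.
H_Earth = 287 × 256 / 9.81 = 7489.5 m.
H_Mars = 190 × 196 / 3.71 = 10038 m.
H_Earth/H_Mars = 7489.5/10038 = 0.74611.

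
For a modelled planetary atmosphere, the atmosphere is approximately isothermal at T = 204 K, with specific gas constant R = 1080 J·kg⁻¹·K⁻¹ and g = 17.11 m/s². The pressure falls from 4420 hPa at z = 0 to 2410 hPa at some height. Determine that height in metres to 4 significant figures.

Scale height: H = RT/g = 1080 × 204 / 17.11 = 12877 m.
Invert the barometric formula: z = H ln(P₀/P).
P₀/P = 4420/2410 = 1.8340; ln(1.8340) = 0.60650.
z = 12877 × 0.60650 = 7809.9 m.

z ≈ 7810 m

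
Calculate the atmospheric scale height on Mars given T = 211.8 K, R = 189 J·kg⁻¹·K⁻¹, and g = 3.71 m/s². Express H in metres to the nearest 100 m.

H ≈ 10800 m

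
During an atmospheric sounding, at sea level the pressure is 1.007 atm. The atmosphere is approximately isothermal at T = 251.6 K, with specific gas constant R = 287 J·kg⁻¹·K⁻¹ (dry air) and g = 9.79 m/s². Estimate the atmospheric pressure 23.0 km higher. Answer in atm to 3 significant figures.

P ≈ 0.0445 atm

Scale height: H = RT/g = 287 × 251.6 / 9.79 = 7375.8 m.
Barometric formula: P = P₀ exp(−z/H).
z/H = 23000/7375.8 = 3.1183; exp(−3.1183) = 0.044232.
P = 1.007 × 0.044232 = 0.044542 atm.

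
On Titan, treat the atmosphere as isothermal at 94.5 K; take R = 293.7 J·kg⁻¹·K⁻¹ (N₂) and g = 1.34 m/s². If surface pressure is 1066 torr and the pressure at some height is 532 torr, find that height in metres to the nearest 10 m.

z ≈ 14400 m

Scale height: H = RT/g = 293.7 × 94.5 / 1.34 = 20712 m.
Invert the barometric formula: z = H ln(P₀/P).
P₀/P = 1066/532 = 2.0038; ln(2.0038) = 0.69505.
z = 20712 × 0.69505 = 14396 m.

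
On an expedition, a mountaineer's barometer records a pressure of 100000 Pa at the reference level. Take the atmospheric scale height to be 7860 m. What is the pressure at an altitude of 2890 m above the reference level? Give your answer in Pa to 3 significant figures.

Barometric formula: P = P₀ exp(−z/H).
z/H = 2890.0/7860.0 = 0.36768; exp(−0.36768) = 0.69234.
P = 100000 × 0.69234 = 69234 Pa.

P ≈ 69200 Pa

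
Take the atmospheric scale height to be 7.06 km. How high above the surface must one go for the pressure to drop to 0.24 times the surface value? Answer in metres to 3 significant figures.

Set P/P₀ = exp(−z/H) = 0.24, so z = −H ln(0.24).
−ln(0.24) = 1.4271; z = 7060.0 × 1.4271 = 10075 m.

z ≈ 10100 m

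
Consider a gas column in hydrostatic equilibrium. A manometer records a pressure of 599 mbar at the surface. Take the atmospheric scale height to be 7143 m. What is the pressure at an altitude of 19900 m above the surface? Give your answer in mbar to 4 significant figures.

Barometric formula: P = P₀ exp(−z/H).
z/H = 19900/7143.0 = 2.7859; exp(−2.7859) = 0.061674.
P = 599 × 0.061674 = 36.943 mbar.

P ≈ 36.94 mbar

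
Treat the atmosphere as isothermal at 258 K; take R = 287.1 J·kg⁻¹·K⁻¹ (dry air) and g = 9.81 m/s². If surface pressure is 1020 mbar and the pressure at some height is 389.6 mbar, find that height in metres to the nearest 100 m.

Scale height: H = RT/g = 287.1 × 258 / 9.81 = 7550.6 m.
Invert the barometric formula: z = H ln(P₀/P).
P₀/P = 1020/389.6 = 2.6181; ln(2.6181) = 0.96245.
z = 7550.6 × 0.96245 = 7267.1 m.

z ≈ 7300 m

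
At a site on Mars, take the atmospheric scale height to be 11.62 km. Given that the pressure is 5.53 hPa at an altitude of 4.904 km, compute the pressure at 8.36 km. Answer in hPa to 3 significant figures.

P ≈ 4.11 hPa

Between two levels, P₂ = P₁ exp(−Δz/H) with Δz = z₂ − z₁.
Δz = 8360.0 − 4904.0 = 3456.0 m; Δz/H = 3456.0/11620 = 0.29742.
P₂ = 5.53 × exp(−0.29742) = 5.53 × 0.74273 = 4.1073 hPa.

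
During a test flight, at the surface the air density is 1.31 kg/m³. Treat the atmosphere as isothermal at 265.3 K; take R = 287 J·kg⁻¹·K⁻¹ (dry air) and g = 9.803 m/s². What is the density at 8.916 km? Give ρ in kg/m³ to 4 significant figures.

Scale height: H = RT/g = 287 × 265.3 / 9.803 = 7767.1 m.
In an isothermal atmosphere, density decays like pressure: ρ = ρ₀ exp(−z/H).
z/H = 8916.0/7767.1 = 1.1479; exp(−1.1479) = 0.31730.
ρ = 1.31 × 0.31730 = 0.41566 kg/m³.

ρ ≈ 0.4157 kg/m³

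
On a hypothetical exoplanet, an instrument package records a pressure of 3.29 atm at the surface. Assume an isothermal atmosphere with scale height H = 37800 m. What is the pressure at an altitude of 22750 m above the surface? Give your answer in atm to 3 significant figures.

P ≈ 1.80 atm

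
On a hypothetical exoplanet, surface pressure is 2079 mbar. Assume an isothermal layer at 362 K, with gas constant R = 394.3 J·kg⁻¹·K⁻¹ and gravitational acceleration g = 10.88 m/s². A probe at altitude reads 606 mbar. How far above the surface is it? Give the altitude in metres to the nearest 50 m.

z ≈ 16150 m

Scale height: H = RT/g = 394.3 × 362 / 10.88 = 13119 m.
Invert the barometric formula: z = H ln(P₀/P).
P₀/P = 2079/606 = 3.4307; ln(3.4307) = 1.2328.
z = 13119 × 1.2328 = 16173 m.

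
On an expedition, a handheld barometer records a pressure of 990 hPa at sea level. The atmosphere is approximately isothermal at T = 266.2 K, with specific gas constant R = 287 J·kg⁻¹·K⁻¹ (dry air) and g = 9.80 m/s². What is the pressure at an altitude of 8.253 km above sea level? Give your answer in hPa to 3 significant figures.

Scale height: H = RT/g = 287 × 266.2 / 9.80 = 7795.9 m.
Barometric formula: P = P₀ exp(−z/H).
z/H = 8253.0/7795.9 = 1.0586; exp(−1.0586) = 0.34694.
P = 990 × 0.34694 = 343.47 hPa.

P ≈ 343 hPa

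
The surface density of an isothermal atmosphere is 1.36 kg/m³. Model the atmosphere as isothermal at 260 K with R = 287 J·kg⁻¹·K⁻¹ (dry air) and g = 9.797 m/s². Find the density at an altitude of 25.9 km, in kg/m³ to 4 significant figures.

ρ ≈ 0.04537 kg/m³

Scale height: H = RT/g = 287 × 260 / 9.797 = 7616.6 m.
In an isothermal atmosphere, density decays like pressure: ρ = ρ₀ exp(−z/H).
z/H = 25900/7616.6 = 3.4005; exp(−3.4005) = 0.033357.
ρ = 1.36 × 0.033357 = 0.045366 kg/m³.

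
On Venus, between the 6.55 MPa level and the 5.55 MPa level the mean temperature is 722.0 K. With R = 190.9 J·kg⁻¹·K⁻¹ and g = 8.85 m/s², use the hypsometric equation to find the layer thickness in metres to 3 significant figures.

Δz ≈ 2580 m

Hypsometric equation: Δz = (R T̄/g) ln(P₁/P₂).
R T̄/g = 190.9 × 722.0 / 8.85 = 15574 m.
ln(6.55/5.55) = ln(1.1802) = 0.16568.
Δz = 15574 × 0.16568 = 2580.3 m.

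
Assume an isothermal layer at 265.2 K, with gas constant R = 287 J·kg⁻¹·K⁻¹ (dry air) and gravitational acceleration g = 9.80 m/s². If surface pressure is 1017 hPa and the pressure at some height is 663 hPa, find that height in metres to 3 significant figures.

Scale height: H = RT/g = 287 × 265.2 / 9.80 = 7766.6 m.
Invert the barometric formula: z = H ln(P₀/P).
P₀/P = 1017/663 = 1.5339; ln(1.5339) = 0.42781.
z = 7766.6 × 0.42781 = 3322.6 m.

z ≈ 3320 m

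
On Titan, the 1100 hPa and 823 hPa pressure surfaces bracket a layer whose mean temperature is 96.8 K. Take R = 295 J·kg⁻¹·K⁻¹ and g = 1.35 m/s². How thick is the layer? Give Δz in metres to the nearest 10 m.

Hypsometric equation: Δz = (R T̄/g) ln(P₁/P₂).
R T̄/g = 295 × 96.8 / 1.35 = 21153 m.
ln(1100/823) = ln(1.3366) = 0.29013.
Δz = 21153 × 0.29013 = 6137.1 m.

Δz ≈ 6140 m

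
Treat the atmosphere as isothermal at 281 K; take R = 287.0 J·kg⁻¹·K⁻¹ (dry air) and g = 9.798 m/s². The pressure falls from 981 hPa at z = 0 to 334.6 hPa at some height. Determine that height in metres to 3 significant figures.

Scale height: H = RT/g = 287.0 × 281 / 9.798 = 8231.0 m.
Invert the barometric formula: z = H ln(P₀/P).
P₀/P = 981/334.6 = 2.9319; ln(2.9319) = 1.0757.
z = 8231.0 × 1.0757 = 8854.1 m.

z ≈ 8850 m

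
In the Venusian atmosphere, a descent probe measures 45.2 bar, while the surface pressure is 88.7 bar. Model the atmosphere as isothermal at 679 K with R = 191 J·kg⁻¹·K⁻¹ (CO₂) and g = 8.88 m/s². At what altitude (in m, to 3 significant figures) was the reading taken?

z ≈ 9850 m

Scale height: H = RT/g = 191 × 679 / 8.88 = 14605 m.
Invert the barometric formula: z = H ln(P₀/P).
P₀/P = 88.7/45.2 = 1.9624; ln(1.9624) = 0.67417.
z = 14605 × 0.67417 = 9846.3 m.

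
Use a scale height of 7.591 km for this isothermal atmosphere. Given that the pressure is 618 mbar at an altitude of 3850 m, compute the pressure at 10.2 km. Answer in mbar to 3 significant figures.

P ≈ 268 mbar

Between two levels, P₂ = P₁ exp(−Δz/H) with Δz = z₂ − z₁.
Δz = 10200 − 3850.0 = 6350.0 m; Δz/H = 6350.0/7591.0 = 0.83652.
P₂ = 618 × exp(−0.83652) = 618 × 0.43322 = 267.73 mbar.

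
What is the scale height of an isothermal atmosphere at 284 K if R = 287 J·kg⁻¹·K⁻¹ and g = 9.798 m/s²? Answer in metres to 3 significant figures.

H ≈ 8320 m

The scale height of an isothermal atmosphere is H = RT/g.
H = 287 × 284 / 9.798 = 81508/9.798 = 8318.8 m.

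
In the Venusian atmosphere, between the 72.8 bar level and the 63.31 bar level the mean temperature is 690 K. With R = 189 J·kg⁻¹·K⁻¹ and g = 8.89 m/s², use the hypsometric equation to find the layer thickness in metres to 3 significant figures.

Δz ≈ 2050 m

Hypsometric equation: Δz = (R T̄/g) ln(P₁/P₂).
R T̄/g = 189 × 690 / 8.89 = 14669 m.
ln(72.8/63.31) = ln(1.1499) = 0.13967.
Δz = 14669 × 0.13967 = 2048.8 m.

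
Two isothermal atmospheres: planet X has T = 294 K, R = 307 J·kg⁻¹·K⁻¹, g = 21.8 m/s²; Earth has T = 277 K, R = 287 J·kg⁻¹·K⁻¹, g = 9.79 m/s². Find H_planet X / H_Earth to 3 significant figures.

H = RT/g for each body.
H_planet X = 307 × 294 / 21.8 = 4140.3 m.
H_Earth = 287 × 277 / 9.79 = 8120.4 m.
H_planet X/H_Earth = 4140.3/8120.4 = 0.50986.

H_planet X/H_Earth ≈ 0.510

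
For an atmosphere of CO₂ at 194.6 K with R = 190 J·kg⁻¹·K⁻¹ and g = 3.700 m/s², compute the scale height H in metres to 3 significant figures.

H ≈ 9990 m

The scale height of an isothermal atmosphere is H = RT/g.
H = 190 × 194.6 / 3.700 = 36974/3.700 = 9993.0 m.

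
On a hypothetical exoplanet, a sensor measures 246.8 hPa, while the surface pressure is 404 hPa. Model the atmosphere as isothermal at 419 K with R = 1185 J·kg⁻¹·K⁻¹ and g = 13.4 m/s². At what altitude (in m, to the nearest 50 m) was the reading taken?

z ≈ 18250 m

Scale height: H = RT/g = 1185 × 419 / 13.4 = 37053 m.
Invert the barometric formula: z = H ln(P₀/P).
P₀/P = 404/246.8 = 1.6370; ln(1.6370) = 0.49287.
z = 37053 × 0.49287 = 18262 m.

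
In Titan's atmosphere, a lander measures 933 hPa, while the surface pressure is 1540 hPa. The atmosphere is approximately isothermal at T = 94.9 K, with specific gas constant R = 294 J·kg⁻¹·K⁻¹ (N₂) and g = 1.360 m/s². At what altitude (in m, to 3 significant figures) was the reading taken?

z ≈ 10300 m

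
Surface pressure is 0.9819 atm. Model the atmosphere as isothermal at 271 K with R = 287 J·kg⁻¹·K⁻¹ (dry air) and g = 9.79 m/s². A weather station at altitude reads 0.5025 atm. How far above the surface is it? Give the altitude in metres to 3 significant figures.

Scale height: H = RT/g = 287 × 271 / 9.79 = 7944.5 m.
Invert the barometric formula: z = H ln(P₀/P).
P₀/P = 0.9819/0.5025 = 1.9540; ln(1.9540) = 0.66988.
z = 7944.5 × 0.66988 = 5321.9 m.

z ≈ 5320 m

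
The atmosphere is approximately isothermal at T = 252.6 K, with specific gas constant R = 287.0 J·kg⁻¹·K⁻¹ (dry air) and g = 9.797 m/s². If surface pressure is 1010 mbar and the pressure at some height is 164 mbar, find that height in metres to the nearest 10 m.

Scale height: H = RT/g = 287.0 × 252.6 / 9.797 = 7399.8 m.
Invert the barometric formula: z = H ln(P₀/P).
P₀/P = 1010/164 = 6.1585; ln(6.1585) = 1.8178.
z = 7399.8 × 1.8178 = 13451 m.

z ≈ 13450 m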